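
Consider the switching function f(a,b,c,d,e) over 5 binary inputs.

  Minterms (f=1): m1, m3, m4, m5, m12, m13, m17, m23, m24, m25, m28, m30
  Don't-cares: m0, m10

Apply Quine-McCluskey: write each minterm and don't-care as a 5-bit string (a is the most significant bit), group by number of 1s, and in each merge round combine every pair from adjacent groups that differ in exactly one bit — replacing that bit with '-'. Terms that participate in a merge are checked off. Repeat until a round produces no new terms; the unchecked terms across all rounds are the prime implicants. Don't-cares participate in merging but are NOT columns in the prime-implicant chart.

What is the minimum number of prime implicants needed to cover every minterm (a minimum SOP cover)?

6

[col 0] 00000*, 00001*, 00011*, 00100*, 00101*, 01010, 01100*, 01101*, 10001*, 10111, 11000*, 11001*, 11100*, 11110*
[col 1] -0001, -1100, 0-100*, 0-101*, 00-00*, 00-01*, 000-1, 0000-*, 0010-*, 0110-*, 1-001, 11-00, 1100-, 111-0
[col 2] 0-10-, 00-0-
Prime implicants: -0001, -1100, 0-10-, 00-0-, 000-1, 01010, 1-001, 10111, 11-00, 1100-, 111-0
PI chart (minterm → PIs covering it):
  1 | -0001,00-0-,000-1
  3 | 000-1  (sole → essential)
  4 | 0-10-,00-0-
  5 | 0-10-,00-0-
  12 | -1100,0-10-
  13 | 0-10-  (sole → essential)
  17 | -0001,1-001
  23 | 10111  (sole → essential)
  24 | 11-00,1100-
  25 | 1-001,1100-
  28 | -1100,11-00,111-0
  30 | 111-0  (sole → essential)
Essential prime implicants: 0-10-, 000-1, 10111, 111-0
Petrick residual → -0001, 1100-
Minimum SOP uses 6 PIs: b'c'd'e + a'cd' + a'b'c'e + ab'cde + abc'd' + abce'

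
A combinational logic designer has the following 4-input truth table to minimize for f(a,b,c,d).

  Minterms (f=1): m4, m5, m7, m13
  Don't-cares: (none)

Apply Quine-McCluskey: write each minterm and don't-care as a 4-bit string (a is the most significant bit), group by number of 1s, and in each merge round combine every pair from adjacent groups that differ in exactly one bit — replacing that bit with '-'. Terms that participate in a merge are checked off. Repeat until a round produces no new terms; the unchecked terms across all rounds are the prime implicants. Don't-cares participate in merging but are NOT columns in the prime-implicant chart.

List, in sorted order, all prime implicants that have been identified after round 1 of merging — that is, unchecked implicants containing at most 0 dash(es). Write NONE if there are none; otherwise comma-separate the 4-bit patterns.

[col 0] 0100*, 0101*, 0111*, 1101*
[col 1] -101, 01-1, 010-
Prime implicants: -101, 01-1, 010-

NONE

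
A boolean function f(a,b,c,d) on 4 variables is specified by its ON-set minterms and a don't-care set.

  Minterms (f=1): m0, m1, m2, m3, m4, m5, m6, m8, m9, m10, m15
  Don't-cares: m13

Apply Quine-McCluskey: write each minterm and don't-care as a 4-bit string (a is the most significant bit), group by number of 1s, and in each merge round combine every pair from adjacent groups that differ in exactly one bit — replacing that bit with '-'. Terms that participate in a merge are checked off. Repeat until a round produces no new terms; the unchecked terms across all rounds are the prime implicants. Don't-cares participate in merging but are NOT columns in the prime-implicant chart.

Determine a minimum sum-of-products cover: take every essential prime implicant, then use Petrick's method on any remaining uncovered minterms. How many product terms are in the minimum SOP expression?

5

Round 0: 0000✓ 0001✓ 0010✓ 0011✓ 0100✓ 0101✓ 0110✓ 1000✓ 1001✓ 1010✓ 1101✓ 1111✓
Round 1: -000✓ -001✓ -010✓ -101✓ 0-00✓ 0-01✓ 0-10✓ 00-0✓ 00-1✓ 000-✓ 001-✓ 01-0✓ 010-✓ 1-01✓ 10-0✓ 100-✓ 11-1
Round 2: --01 -0-0 -00- 0--0 0-0- 00--
PIs = {--01, -0-0, -00-, 0--0, 0-0-, 00--, 11-1}
Coverage chart:
  m0: -0-0,-00-,0--0,0-0-,00--
  m1: --01,-00-,0-0-,00--
  m2: -0-0,0--0,00--
  m3: 00-- ←essential
  m4: 0--0,0-0-
  m5: --01,0-0-
  m6: 0--0 ←essential
  m8: -0-0,-00-
  m9: --01,-00-
  m10: -0-0 ←essential
  m15: 11-1 ←essential
Essential: -0-0, 0--0, 00--, 11-1
Petrick residual → --01
Min cover (5 terms): c'd + b'd' + a'd' + a'b' + abd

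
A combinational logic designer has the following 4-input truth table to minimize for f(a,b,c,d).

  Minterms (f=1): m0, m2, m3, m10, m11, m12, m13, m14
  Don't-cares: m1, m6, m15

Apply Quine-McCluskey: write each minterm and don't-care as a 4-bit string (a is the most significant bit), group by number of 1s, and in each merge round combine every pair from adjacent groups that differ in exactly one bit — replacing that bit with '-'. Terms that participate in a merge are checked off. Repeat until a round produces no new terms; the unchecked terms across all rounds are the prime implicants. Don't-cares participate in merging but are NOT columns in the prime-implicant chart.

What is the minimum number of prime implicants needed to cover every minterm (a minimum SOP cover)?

[col 0] 0000*, 0001*, 0010*, 0011*, 0110*, 1010*, 1011*, 1100*, 1101*, 1110*, 1111*
[col 1] -010*, -011*, -110*, 0-10*, 00-0*, 00-1*, 000-*, 001-*, 1-10*, 1-11*, 101-*, 11-0*, 11-1*, 110-*, 111-*
[col 2] --10, -01-, 00--, 1-1-, 11--
Prime implicants: --10, -01-, 00--, 1-1-, 11--
PI chart (minterm → PIs covering it):
  0 | 00--  (sole → essential)
  2 | --10,-01-,00--
  3 | -01-,00--
  10 | --10,-01-,1-1-
  11 | -01-,1-1-
  12 | 11--  (sole → essential)
  13 | 11--  (sole → essential)
  14 | --10,1-1-,11--
Essential prime implicants: 00--, 11--
Petrick residual → -01-
Minimum SOP uses 3 PIs: b'c + a'b' + ab

3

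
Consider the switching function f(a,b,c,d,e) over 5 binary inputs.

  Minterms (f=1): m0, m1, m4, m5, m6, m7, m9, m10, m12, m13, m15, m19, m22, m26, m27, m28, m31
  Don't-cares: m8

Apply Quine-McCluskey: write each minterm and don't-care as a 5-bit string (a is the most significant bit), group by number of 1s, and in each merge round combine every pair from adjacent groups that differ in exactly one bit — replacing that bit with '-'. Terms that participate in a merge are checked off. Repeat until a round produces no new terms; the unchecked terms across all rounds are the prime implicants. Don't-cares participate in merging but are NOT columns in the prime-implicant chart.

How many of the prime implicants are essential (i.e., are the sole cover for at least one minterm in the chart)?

4

Round 0: 00000✓ 00001✓ 00100✓ 00101✓ 00110✓ 00111✓ 01000✓ 01001✓ 01010✓ 01100✓ 01101✓ 01111✓ 10011✓ 10110✓ 11010✓ 11011✓ 11100✓ 11111✓
Round 1: -0110 -1010 -1100 -1111 0-000✓ 0-001✓ 0-100✓ 0-101✓ 0-111✓ 00-00✓ 00-01✓ 0000-✓ 001-0✓ 001-1✓ 0010-✓ 0011-✓ 01-00✓ 01-01✓ 010-0 0100-✓ 011-1✓ 0110-✓ 1-011 11-11 1101-
Round 2: 0--00✓ 0--01✓ 0-00-✓ 0-1-1 0-10-✓ 00-0-✓ 001-- 01-0-✓
Round 3: 0--0-
PIs = {-0110, -1010, -1100, -1111, 0--0-, 0-1-1, 001--, 010-0, 1-011, 11-11, 1101-}
Coverage chart:
  m0: 0--0- ←essential
  m1: 0--0- ←essential
  m4: 0--0-,001--
  m5: 0--0-,0-1-1,001--
  m6: -0110,001--
  m7: 0-1-1,001--
  m9: 0--0- ←essential
  m10: -1010,010-0
  m12: -1100,0--0-
  m13: 0--0-,0-1-1
  m15: -1111,0-1-1
  m19: 1-011 ←essential
  m22: -0110 ←essential
  m26: -1010,1101-
  m27: 1-011,11-11,1101-
  m28: -1100 ←essential
  m31: -1111,11-11
Essential: -0110, -1100, 0--0-, 1-011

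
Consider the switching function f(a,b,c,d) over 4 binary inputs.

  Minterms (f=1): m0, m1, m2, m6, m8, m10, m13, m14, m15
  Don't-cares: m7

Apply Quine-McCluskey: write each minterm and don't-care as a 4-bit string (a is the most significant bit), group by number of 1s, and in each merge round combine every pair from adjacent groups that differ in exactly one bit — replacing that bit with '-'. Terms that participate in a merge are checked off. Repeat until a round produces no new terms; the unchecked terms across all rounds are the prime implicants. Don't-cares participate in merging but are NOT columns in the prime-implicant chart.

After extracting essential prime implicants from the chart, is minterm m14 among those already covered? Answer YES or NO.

NO

[col 0] 0000*, 0001*, 0010*, 0110*, 0111*, 1000*, 1010*, 1101*, 1110*, 1111*
[col 1] -000*, -010*, -110*, -111*, 0-10*, 00-0*, 000-, 011-*, 1-10*, 10-0*, 11-1, 111-*
[col 2] --10, -0-0, -11-
Prime implicants: --10, -0-0, -11-, 000-, 11-1
PI chart (minterm → PIs covering it):
  0 | -0-0,000-
  1 | 000-  (sole → essential)
  2 | --10,-0-0
  6 | --10,-11-
  8 | -0-0  (sole → essential)
  10 | --10,-0-0
  13 | 11-1  (sole → essential)
  14 | --10,-11-
  15 | -11-,11-1
Essential prime implicants: -0-0, 000-, 11-1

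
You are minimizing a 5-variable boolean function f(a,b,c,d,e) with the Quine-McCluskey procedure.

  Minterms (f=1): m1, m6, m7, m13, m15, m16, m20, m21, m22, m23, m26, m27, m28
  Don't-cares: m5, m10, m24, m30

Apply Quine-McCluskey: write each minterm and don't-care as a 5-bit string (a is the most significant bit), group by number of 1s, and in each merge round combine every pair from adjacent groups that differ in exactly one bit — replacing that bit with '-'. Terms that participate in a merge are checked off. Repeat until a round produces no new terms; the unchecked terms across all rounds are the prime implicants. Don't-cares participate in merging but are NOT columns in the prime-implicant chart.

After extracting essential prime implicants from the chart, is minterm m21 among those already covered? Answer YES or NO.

NO

size-2^0 implicants → 00001(✓)  00101(✓)  00110(✓)  00111(✓)  01010(✓)  01101(✓)  01111(✓)  10000(✓)  10100(✓)  10101(✓)  10110(✓)  10111(✓)  11000(✓)  11010(✓)  11011(✓)  11100(✓)  11110(✓)
size-2^1 implicants → -0101(✓)  -0110(✓)  -0111(✓)  -1010  0-101(✓)  0-111(✓)  00-01  001-1(✓)  0011-(✓)  011-1(✓)  1-000(✓)  1-100(✓)  1-110(✓)  10-00(✓)  101-0(✓)  101-1(✓)  1010-(✓)  1011-(✓)  11-00(✓)  11-10(✓)  110-0(✓)  1101-  111-0(✓)
size-2^2 implicants → -01-1  -011-  0-1-1  1--00  1-1-0  101--  11--0
Unchecked terms (primes): -01-1, -011-, -1010, 0-1-1, 00-01, 1--00, 1-1-0, 101--, 11--0, 1101-
Minterm coverage:
  m1 ⊆ 00-01 [E]
  m6 ⊆ -011- [E]
  m7 ⊆ -01-1,-011-,0-1-1
  m13 ⊆ 0-1-1 [E]
  m15 ⊆ 0-1-1 [E]
  m16 ⊆ 1--00 [E]
  m20 ⊆ 1--00,1-1-0,101--
  m21 ⊆ -01-1,101--
  m22 ⊆ -011-,1-1-0,101--
  m23 ⊆ -01-1,-011-,101--
  m26 ⊆ -1010,11--0,1101-
  m27 ⊆ 1101- [E]
  m28 ⊆ 1--00,1-1-0,11--0
E = {-011-, 0-1-1, 00-01, 1--00, 1101-}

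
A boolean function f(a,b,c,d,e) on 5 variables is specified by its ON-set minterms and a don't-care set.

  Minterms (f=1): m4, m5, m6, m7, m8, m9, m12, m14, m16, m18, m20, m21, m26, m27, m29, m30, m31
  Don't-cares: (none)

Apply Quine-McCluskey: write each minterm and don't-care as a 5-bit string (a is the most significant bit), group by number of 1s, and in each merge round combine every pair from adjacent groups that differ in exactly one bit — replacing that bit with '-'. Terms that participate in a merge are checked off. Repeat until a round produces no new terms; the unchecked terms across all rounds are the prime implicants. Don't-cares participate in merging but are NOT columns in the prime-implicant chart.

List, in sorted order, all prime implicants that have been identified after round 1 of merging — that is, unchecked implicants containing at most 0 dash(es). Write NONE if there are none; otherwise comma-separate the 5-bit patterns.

Round 0: 00100✓ 00101✓ 00110✓ 00111✓ 01000✓ 01001✓ 01100✓ 01110✓ 10000✓ 10010✓ 10100✓ 10101✓ 11010✓ 11011✓ 11101✓ 11110✓ 11111✓
Round 1: -0100✓ -0101✓ -1110 0-100✓ 0-110✓ 001-0✓ 001-1✓ 0010-✓ 0011-✓ 01-00 0100- 011-0✓ 1-010 1-101 10-00 100-0 1010-✓ 11-10✓ 11-11✓ 1101-✓ 111-1 1111-✓
Round 2: -010- 0-1-0 001-- 11-1-
PIs = {-010-, -1110, 0-1-0, 001--, 01-00, 0100-, 1-010, 1-101, 10-00, 100-0, 11-1-, 111-1}

NONE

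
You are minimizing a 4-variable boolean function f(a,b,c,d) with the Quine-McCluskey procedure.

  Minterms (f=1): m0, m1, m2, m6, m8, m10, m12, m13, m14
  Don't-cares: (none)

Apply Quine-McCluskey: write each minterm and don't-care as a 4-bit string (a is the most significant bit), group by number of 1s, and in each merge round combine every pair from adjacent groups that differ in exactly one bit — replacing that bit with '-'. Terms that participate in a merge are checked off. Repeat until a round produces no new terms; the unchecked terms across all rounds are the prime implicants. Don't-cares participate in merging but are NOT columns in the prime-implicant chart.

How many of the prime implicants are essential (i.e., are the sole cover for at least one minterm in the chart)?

3

Round 0: 0000✓ 0001✓ 0010✓ 0110✓ 1000✓ 1010✓ 1100✓ 1101✓ 1110✓
Round 1: -000✓ -010✓ -110✓ 0-10✓ 00-0✓ 000- 1-00✓ 1-10✓ 10-0✓ 11-0✓ 110-
Round 2: --10 -0-0 1--0
PIs = {--10, -0-0, 000-, 1--0, 110-}
Coverage chart:
  m0: -0-0,000-
  m1: 000- ←essential
  m2: --10,-0-0
  m6: --10 ←essential
  m8: -0-0,1--0
  m10: --10,-0-0,1--0
  m12: 1--0,110-
  m13: 110- ←essential
  m14: --10,1--0
Essential: --10, 000-, 110-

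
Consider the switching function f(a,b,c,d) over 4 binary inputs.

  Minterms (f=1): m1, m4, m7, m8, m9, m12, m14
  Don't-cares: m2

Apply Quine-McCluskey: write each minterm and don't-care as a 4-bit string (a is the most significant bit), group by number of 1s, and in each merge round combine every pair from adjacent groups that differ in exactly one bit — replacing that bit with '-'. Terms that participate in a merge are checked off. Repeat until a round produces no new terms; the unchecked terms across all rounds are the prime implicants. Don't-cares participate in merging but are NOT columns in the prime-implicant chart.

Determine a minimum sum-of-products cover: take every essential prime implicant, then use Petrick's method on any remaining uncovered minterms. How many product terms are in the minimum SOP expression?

5

Round 0: 0001✓ 0010 0100✓ 0111 1000✓ 1001✓ 1100✓ 1110✓
Round 1: -001 -100 1-00 100- 11-0
PIs = {-001, -100, 0010, 0111, 1-00, 100-, 11-0}
Coverage chart:
  m1: -001 ←essential
  m4: -100 ←essential
  m7: 0111 ←essential
  m8: 1-00,100-
  m9: -001,100-
  m12: -100,1-00,11-0
  m14: 11-0 ←essential
Essential: -001, -100, 0111, 11-0
Petrick residual → 1-00
Min cover (5 terms): b'c'd + bc'd' + a'bcd + ac'd' + abd'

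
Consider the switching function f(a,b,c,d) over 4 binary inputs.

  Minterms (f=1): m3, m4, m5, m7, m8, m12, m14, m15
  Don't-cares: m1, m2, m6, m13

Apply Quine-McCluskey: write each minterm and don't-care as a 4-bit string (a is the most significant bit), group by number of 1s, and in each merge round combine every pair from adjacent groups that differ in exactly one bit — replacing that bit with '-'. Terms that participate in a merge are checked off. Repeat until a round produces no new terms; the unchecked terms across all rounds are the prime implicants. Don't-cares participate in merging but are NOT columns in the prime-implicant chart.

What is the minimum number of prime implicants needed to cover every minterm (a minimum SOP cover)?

size-2^0 implicants → 0001(✓)  0010(✓)  0011(✓)  0100(✓)  0101(✓)  0110(✓)  0111(✓)  1000(✓)  1100(✓)  1101(✓)  1110(✓)  1111(✓)
size-2^1 implicants → -100(✓)  -101(✓)  -110(✓)  -111(✓)  0-01(✓)  0-10(✓)  0-11(✓)  00-1(✓)  001-(✓)  01-0(✓)  01-1(✓)  010-(✓)  011-(✓)  1-00  11-0(✓)  11-1(✓)  110-(✓)  111-(✓)
size-2^2 implicants → -1-0(✓)  -1-1(✓)  -10-(✓)  -11-(✓)  0--1  0-1-  01--(✓)  11--(✓)
size-2^3 implicants → -1--
Unchecked terms (primes): -1--, 0--1, 0-1-, 1-00
Minterm coverage:
  m3 ⊆ 0--1,0-1-
  m4 ⊆ -1-- [E]
  m5 ⊆ -1--,0--1
  m7 ⊆ -1--,0--1,0-1-
  m8 ⊆ 1-00 [E]
  m12 ⊆ -1--,1-00
  m14 ⊆ -1-- [E]
  m15 ⊆ -1-- [E]
E = {-1--, 1-00}
Petrick residual → 0--1
Cover = b + a'd + ac'd'  |cover|=3

3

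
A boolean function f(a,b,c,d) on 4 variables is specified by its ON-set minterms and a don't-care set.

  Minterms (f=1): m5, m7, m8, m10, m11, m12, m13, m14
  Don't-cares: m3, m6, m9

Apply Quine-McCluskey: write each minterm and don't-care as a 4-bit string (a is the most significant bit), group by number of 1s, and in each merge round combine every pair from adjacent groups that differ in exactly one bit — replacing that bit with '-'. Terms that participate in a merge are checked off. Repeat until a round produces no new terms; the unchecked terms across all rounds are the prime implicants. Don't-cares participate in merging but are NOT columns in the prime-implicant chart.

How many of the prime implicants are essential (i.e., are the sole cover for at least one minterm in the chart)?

0

[col 0] 0011*, 0101*, 0110*, 0111*, 1000*, 1001*, 1010*, 1011*, 1100*, 1101*, 1110*
[col 1] -011, -101, -110, 0-11, 01-1, 011-, 1-00*, 1-01*, 1-10*, 10-0*, 10-1*, 100-*, 101-*, 11-0*, 110-*
[col 2] 1--0, 1-0-, 10--
Prime implicants: -011, -101, -110, 0-11, 01-1, 011-, 1--0, 1-0-, 10--
PI chart (minterm → PIs covering it):
  5 | -101,01-1
  7 | 0-11,01-1,011-
  8 | 1--0,1-0-,10--
  10 | 1--0,10--
  11 | -011,10--
  12 | 1--0,1-0-
  13 | -101,1-0-
  14 | -110,1--0
(no essential prime implicants)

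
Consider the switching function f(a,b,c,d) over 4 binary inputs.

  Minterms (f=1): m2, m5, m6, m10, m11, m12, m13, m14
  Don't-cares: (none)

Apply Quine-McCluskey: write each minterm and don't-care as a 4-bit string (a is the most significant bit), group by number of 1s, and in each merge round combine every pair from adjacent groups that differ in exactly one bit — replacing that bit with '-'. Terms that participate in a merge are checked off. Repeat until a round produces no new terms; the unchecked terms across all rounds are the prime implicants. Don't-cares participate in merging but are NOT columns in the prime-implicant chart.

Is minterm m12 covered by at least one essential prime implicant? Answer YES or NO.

NO

size-2^0 implicants → 0010(✓)  0101(✓)  0110(✓)  1010(✓)  1011(✓)  1100(✓)  1101(✓)  1110(✓)
size-2^1 implicants → -010(✓)  -101  -110(✓)  0-10(✓)  1-10(✓)  101-  11-0  110-
size-2^2 implicants → --10
Unchecked terms (primes): --10, -101, 101-, 11-0, 110-
Minterm coverage:
  m2 ⊆ --10 [E]
  m5 ⊆ -101 [E]
  m6 ⊆ --10 [E]
  m10 ⊆ --10,101-
  m11 ⊆ 101- [E]
  m12 ⊆ 11-0,110-
  m13 ⊆ -101,110-
  m14 ⊆ --10,11-0
E = {--10, -101, 101-}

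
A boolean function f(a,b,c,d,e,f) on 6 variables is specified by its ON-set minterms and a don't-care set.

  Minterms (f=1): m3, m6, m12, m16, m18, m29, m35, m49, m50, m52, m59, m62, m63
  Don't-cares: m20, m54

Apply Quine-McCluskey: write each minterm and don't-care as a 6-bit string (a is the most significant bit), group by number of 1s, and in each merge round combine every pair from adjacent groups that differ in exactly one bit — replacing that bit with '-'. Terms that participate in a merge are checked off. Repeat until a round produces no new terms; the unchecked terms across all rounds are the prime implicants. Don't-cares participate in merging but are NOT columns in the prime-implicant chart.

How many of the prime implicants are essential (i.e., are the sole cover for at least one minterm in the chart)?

[col 0] 000011*, 000110, 001100, 010000*, 010010*, 010100*, 011101, 100011*, 110001, 110010*, 110100*, 110110*, 111011*, 111110*, 111111*
[col 1] -00011, -10010, -10100, 010-00, 0100-0, 11-110, 110-10, 1101-0, 111-11, 11111-
Prime implicants: -00011, -10010, -10100, 000110, 001100, 010-00, 0100-0, 011101, 11-110, 110-10, 110001, 1101-0, 111-11, 11111-
PI chart (minterm → PIs covering it):
  3 | -00011  (sole → essential)
  6 | 000110  (sole → essential)
  12 | 001100  (sole → essential)
  16 | 010-00,0100-0
  18 | -10010,0100-0
  29 | 011101  (sole → essential)
  35 | -00011  (sole → essential)
  49 | 110001  (sole → essential)
  50 | -10010,110-10
  52 | -10100,1101-0
  59 | 111-11  (sole → essential)
  62 | 11-110,11111-
  63 | 111-11,11111-
Essential prime implicants: -00011, 000110, 001100, 011101, 110001, 111-11

6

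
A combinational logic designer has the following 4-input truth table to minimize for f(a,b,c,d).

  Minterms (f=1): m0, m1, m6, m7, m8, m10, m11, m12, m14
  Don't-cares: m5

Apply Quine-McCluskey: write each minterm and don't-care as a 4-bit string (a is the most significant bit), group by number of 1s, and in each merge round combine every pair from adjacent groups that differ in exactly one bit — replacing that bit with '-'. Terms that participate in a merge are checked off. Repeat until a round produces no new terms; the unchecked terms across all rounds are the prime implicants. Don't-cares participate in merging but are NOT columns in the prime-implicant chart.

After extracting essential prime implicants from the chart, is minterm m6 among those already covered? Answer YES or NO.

NO

Round 0: 0000✓ 0001✓ 0101✓ 0110✓ 0111✓ 1000✓ 1010✓ 1011✓ 1100✓ 1110✓
Round 1: -000 -110 0-01 000- 01-1 011- 1-00✓ 1-10✓ 10-0✓ 101- 11-0✓
Round 2: 1--0
PIs = {-000, -110, 0-01, 000-, 01-1, 011-, 1--0, 101-}
Coverage chart:
  m0: -000,000-
  m1: 0-01,000-
  m6: -110,011-
  m7: 01-1,011-
  m8: -000,1--0
  m10: 1--0,101-
  m11: 101- ←essential
  m12: 1--0 ←essential
  m14: -110,1--0
Essential: 1--0, 101-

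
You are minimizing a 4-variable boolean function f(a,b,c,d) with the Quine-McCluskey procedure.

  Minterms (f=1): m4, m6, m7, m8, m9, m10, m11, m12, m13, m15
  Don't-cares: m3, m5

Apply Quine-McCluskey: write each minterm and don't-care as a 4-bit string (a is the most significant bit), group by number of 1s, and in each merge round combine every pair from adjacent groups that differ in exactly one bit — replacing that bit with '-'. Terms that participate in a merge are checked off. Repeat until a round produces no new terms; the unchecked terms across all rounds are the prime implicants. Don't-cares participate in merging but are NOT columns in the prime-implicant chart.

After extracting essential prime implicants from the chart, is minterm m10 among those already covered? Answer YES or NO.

YES

size-2^0 implicants → 0011(✓)  0100(✓)  0101(✓)  0110(✓)  0111(✓)  1000(✓)  1001(✓)  1010(✓)  1011(✓)  1100(✓)  1101(✓)  1111(✓)
size-2^1 implicants → -011(✓)  -100(✓)  -101(✓)  -111(✓)  0-11(✓)  01-0(✓)  01-1(✓)  010-(✓)  011-(✓)  1-00(✓)  1-01(✓)  1-11(✓)  10-0(✓)  10-1(✓)  100-(✓)  101-(✓)  11-1(✓)  110-(✓)
size-2^2 implicants → --11  -1-1  -10-  01--  1--1  1-0-  10--
Unchecked terms (primes): --11, -1-1, -10-, 01--, 1--1, 1-0-, 10--
Minterm coverage:
  m4 ⊆ -10-,01--
  m6 ⊆ 01-- [E]
  m7 ⊆ --11,-1-1,01--
  m8 ⊆ 1-0-,10--
  m9 ⊆ 1--1,1-0-,10--
  m10 ⊆ 10-- [E]
  m11 ⊆ --11,1--1,10--
  m12 ⊆ -10-,1-0-
  m13 ⊆ -1-1,-10-,1--1,1-0-
  m15 ⊆ --11,-1-1,1--1
E = {01--, 10--}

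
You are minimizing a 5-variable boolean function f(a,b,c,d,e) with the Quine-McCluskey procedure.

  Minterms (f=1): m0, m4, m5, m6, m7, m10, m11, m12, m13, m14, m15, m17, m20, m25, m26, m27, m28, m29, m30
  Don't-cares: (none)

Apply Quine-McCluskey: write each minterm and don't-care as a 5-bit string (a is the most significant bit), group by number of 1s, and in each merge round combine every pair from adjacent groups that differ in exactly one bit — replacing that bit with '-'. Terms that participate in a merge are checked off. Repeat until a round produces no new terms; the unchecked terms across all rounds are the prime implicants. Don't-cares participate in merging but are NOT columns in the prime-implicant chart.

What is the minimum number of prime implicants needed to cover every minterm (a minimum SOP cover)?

[col 0] 00000*, 00100*, 00101*, 00110*, 00111*, 01010*, 01011*, 01100*, 01101*, 01110*, 01111*, 10001*, 10100*, 11001*, 11010*, 11011*, 11100*, 11101*, 11110*
[col 1] -0100*, -1010*, -1011*, -1100*, -1101*, -1110*, 0-100*, 0-101*, 0-110*, 0-111*, 00-00, 001-0*, 001-1*, 0010-*, 0011-*, 01-10*, 01-11*, 0101-*, 011-0*, 011-1*, 0110-*, 0111-*, 1-001, 1-100*, 11-01, 11-10*, 110-1, 1101-*, 111-0*, 1110-*
[col 2] --100, -1-10, -101-, -11-0, -110-, 0-1-0*, 0-1-1*, 0-10-*, 0-11-*, 001--*, 01-1-, 011--*
[col 3] 0-1--
Prime implicants: --100, -1-10, -101-, -11-0, -110-, 0-1--, 00-00, 01-1-, 1-001, 11-01, 110-1
PI chart (minterm → PIs covering it):
  0 | 00-00  (sole → essential)
  4 | --100,0-1--,00-00
  5 | 0-1--  (sole → essential)
  6 | 0-1--  (sole → essential)
  7 | 0-1--  (sole → essential)
  10 | -1-10,-101-,01-1-
  11 | -101-,01-1-
  12 | --100,-11-0,-110-,0-1--
  13 | -110-,0-1--
  14 | -1-10,-11-0,0-1--,01-1-
  15 | 0-1--,01-1-
  17 | 1-001  (sole → essential)
  20 | --100  (sole → essential)
  25 | 1-001,11-01,110-1
  26 | -1-10,-101-
  27 | -101-,110-1
  28 | --100,-11-0,-110-
  29 | -110-,11-01
  30 | -1-10,-11-0
Essential prime implicants: --100, 0-1--, 00-00, 1-001
Petrick residual → -1-10, -101-, -110-
Minimum SOP uses 7 PIs: cd'e' + bde' + bc'd + bcd' + a'c + a'b'd'e' + ac'd'e

7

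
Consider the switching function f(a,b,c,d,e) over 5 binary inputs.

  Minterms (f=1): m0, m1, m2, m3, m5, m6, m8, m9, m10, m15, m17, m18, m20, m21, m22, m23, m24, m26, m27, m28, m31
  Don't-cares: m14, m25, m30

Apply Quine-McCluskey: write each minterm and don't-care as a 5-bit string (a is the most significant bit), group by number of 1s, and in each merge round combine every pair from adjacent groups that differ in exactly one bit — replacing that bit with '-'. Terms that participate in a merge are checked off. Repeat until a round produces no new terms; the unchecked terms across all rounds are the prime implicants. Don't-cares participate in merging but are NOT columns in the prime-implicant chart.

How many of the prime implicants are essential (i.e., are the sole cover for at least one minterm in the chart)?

Round 0: 00000✓ 00001✓ 00010✓ 00011✓ 00101✓ 00110✓ 01000✓ 01001✓ 01010✓ 01110✓ 01111✓ 10001✓ 10010✓ 10100✓ 10101✓ 10110✓ 10111✓ 11000✓ 11001✓ 11010✓ 11011✓ 11100✓ 11110✓ 11111✓
Round 1: -0001✓ -0010✓ -0101✓ -0110✓ -1000✓ -1001✓ -1010✓ -1110✓ -1111✓ 0-000✓ 0-001✓ 0-010✓ 0-110✓ 00-01✓ 00-10✓ 000-0✓ 000-1✓ 0000-✓ 0001-✓ 01-10✓ 010-0✓ 0100-✓ 0111-✓ 1-001✓ 1-010✓ 1-100✓ 1-110✓ 1-111✓ 10-01✓ 10-10✓ 101-0✓ 101-1✓ 1010-✓ 1011-✓ 11-00✓ 11-10✓ 11-11✓ 110-0✓ 110-1✓ 1100-✓ 1101-✓ 111-0✓ 1111-✓
Round 2: --001 --010✓ --110✓ -0-01 -0-10✓ -1-10✓ -10-0 -100- -111- 0--10✓ 0-0-0 0-00- 000-- 1--10✓ 1-1-0 1-11- 101-- 11--0 11-1- 110--
Round 3: ---10
PIs = {---10, --001, -0-01, -10-0, -100-, -111-, 0-0-0, 0-00-, 000--, 1-1-0, 1-11-, 101--, 11--0, 11-1-, 110--}
Coverage chart:
  m0: 0-0-0,0-00-,000--
  m1: --001,-0-01,0-00-,000--
  m2: ---10,0-0-0,000--
  m3: 000-- ←essential
  m5: -0-01 ←essential
  m6: ---10 ←essential
  m8: -10-0,-100-,0-0-0,0-00-
  m9: --001,-100-,0-00-
  m10: ---10,-10-0,0-0-0
  m15: -111- ←essential
  m17: --001,-0-01
  m18: ---10 ←essential
  m20: 1-1-0,101--
  m21: -0-01,101--
  m22: ---10,1-1-0,1-11-,101--
  m23: 1-11-,101--
  m24: -10-0,-100-,11--0,110--
  m26: ---10,-10-0,11--0,11-1-,110--
  m27: 11-1-,110--
  m28: 1-1-0,11--0
  m31: -111-,1-11-,11-1-
Essential: ---10, -0-01, -111-, 000--

4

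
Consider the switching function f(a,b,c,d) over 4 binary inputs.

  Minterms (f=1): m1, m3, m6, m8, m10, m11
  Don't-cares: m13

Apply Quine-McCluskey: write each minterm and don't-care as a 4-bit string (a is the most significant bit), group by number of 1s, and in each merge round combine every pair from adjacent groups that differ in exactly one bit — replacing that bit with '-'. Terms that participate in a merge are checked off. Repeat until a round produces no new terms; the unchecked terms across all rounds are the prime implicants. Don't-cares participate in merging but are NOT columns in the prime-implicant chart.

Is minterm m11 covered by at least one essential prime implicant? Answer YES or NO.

size-2^0 implicants → 0001(✓)  0011(✓)  0110  1000(✓)  1010(✓)  1011(✓)  1101
size-2^1 implicants → -011  00-1  10-0  101-
Unchecked terms (primes): -011, 00-1, 0110, 10-0, 101-, 1101
Minterm coverage:
  m1 ⊆ 00-1 [E]
  m3 ⊆ -011,00-1
  m6 ⊆ 0110 [E]
  m8 ⊆ 10-0 [E]
  m10 ⊆ 10-0,101-
  m11 ⊆ -011,101-
E = {00-1, 0110, 10-0}

NO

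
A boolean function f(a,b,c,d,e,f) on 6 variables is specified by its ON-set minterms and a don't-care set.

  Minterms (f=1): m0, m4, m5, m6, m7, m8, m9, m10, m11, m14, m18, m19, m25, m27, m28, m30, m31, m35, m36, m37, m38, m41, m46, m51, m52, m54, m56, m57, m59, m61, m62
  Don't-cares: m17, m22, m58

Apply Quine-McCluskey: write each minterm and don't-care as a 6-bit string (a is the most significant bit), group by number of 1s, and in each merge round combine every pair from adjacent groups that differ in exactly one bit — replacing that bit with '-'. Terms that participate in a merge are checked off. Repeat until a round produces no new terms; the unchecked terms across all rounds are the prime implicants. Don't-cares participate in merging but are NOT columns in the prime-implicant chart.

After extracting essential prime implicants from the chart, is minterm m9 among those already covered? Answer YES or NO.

YES

Round 0: 000000✓ 000100✓ 000101✓ 000110✓ 000111✓ 001000✓ 001001✓ 001010✓ 001011✓ 001110✓ 010001✓ 010010✓ 010011✓ 010110✓ 011001✓ 011011✓ 011100✓ 011110✓ 011111✓ 100011✓ 100100✓ 100101✓ 100110✓ 101001✓ 101110✓ 110011✓ 110100✓ 110110✓ 111000✓ 111001✓ 111010✓ 111011✓ 111101✓ 111110✓
Round 1: -00100✓ -00101✓ -00110✓ -01001✓ -01110✓ -10011✓ -10110✓ -11001✓ -11011✓ -11110✓ 0-0110✓ 0-1001✓ 0-1011✓ 0-1110✓ 00-000 00-110✓ 000-00 0001-0✓ 0001-1✓ 00010-✓ 00011-✓ 001-10 0010-0✓ 0010-1✓ 00100-✓ 00101-✓ 01-001✓ 01-011✓ 01-110✓ 010-10 0100-1✓ 01001- 011-11 0110-1✓ 0111-0 01111- 1-0011 1-0100✓ 1-0110✓ 1-1001✓ 1-1110✓ 10-110✓ 1001-0✓ 10010-✓ 11-011✓ 11-110✓ 1101-0✓ 111-01 111-10 1110-0✓ 1110-1✓ 11100-✓ 11101-✓
Round 2: --0110✓ --1001 --1110✓ -0-110✓ -001-0 -0010- -1-011 -1-110✓ -110-1 0--110✓ 0-10-1 0001-- 0010-- 01-0-1 1--110✓ 1-01-0 1110--
Round 3: ---110
PIs = {---110, --1001, -001-0, -0010-, -1-011, -110-1, 0-10-1, 00-000, 000-00, 0001--, 001-10, 0010--, 01-0-1, 010-10, 01001-, 011-11, 0111-0, 01111-, 1-0011, 1-01-0, 111-01, 111-10, 1110--}
Coverage chart:
  m0: 00-000,000-00
  m4: -001-0,-0010-,000-00,0001--
  m5: -0010-,0001--
  m6: ---110,-001-0,0001--
  m7: 0001-- ←essential
  m8: 00-000,0010--
  m9: --1001,0-10-1,0010--
  m10: 001-10,0010--
  m11: 0-10-1,0010--
  m14: ---110,001-10
  m18: 010-10,01001-
  m19: -1-011,01-0-1,01001-
  m25: --1001,-110-1,0-10-1,01-0-1
  m27: -1-011,-110-1,0-10-1,01-0-1,011-11
  m28: 0111-0 ←essential
  m30: ---110,0111-0,01111-
  m31: 011-11,01111-
  m35: 1-0011 ←essential
  m36: -001-0,-0010-,1-01-0
  m37: -0010- ←essential
  m38: ---110,-001-0,1-01-0
  m41: --1001 ←essential
  m46: ---110 ←essential
  m51: -1-011,1-0011
  m52: 1-01-0 ←essential
  m54: ---110,1-01-0
  m56: 1110-- ←essential
  m57: --1001,-110-1,111-01,1110--
  m59: -1-011,-110-1,1110--
  m61: 111-01 ←essential
  m62: ---110,111-10
Essential: ---110, --1001, -0010-, 0001--, 0111-0, 1-0011, 1-01-0, 111-01, 1110--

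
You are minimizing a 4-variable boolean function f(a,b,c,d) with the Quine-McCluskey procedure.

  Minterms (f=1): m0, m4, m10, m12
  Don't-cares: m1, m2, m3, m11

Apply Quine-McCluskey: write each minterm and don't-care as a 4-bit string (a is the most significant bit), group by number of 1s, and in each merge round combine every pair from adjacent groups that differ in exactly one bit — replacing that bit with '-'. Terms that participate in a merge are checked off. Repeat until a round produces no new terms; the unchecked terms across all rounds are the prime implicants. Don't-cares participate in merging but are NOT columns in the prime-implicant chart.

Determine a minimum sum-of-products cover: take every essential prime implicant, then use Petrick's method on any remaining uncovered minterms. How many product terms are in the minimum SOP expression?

size-2^0 implicants → 0000(✓)  0001(✓)  0010(✓)  0011(✓)  0100(✓)  1010(✓)  1011(✓)  1100(✓)
size-2^1 implicants → -010(✓)  -011(✓)  -100  0-00  00-0(✓)  00-1(✓)  000-(✓)  001-(✓)  101-(✓)
size-2^2 implicants → -01-  00--
Unchecked terms (primes): -01-, -100, 0-00, 00--
Minterm coverage:
  m0 ⊆ 0-00,00--
  m4 ⊆ -100,0-00
  m10 ⊆ -01- [E]
  m12 ⊆ -100 [E]
E = {-01-, -100}
Petrick residual → 0-00
Cover = b'c + bc'd' + a'c'd'  |cover|=3

3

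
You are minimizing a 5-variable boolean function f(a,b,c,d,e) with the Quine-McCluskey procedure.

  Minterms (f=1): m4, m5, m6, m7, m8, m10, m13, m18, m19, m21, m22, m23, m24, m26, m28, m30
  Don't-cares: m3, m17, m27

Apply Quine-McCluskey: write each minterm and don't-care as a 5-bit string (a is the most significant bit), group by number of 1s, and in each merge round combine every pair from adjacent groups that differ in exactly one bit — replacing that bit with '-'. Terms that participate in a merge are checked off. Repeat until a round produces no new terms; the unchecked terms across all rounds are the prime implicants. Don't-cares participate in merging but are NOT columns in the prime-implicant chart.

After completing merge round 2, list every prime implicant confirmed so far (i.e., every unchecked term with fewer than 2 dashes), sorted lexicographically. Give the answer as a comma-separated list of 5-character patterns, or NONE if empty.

0-101

Round 0: 00011✓ 00100✓ 00101✓ 00110✓ 00111✓ 01000✓ 01010✓ 01101✓ 10001✓ 10010✓ 10011✓ 10101✓ 10110✓ 10111✓ 11000✓ 11010✓ 11011✓ 11100✓ 11110✓
Round 1: -0011✓ -0101✓ -0110✓ -0111✓ -1000✓ -1010✓ 0-101 00-11✓ 001-0✓ 001-1✓ 0010-✓ 0011-✓ 010-0✓ 1-010✓ 1-011✓ 1-110✓ 10-01✓ 10-10✓ 10-11✓ 100-1✓ 1001-✓ 101-1✓ 1011-✓ 11-00✓ 11-10✓ 110-0✓ 1101-✓ 111-0✓
Round 2: -0-11 -01-1 -011- -10-0 001-- 1--10 1-01- 10--1 10-1- 11--0
PIs = {-0-11, -01-1, -011-, -10-0, 0-101, 001--, 1--10, 1-01-, 10--1, 10-1-, 11--0}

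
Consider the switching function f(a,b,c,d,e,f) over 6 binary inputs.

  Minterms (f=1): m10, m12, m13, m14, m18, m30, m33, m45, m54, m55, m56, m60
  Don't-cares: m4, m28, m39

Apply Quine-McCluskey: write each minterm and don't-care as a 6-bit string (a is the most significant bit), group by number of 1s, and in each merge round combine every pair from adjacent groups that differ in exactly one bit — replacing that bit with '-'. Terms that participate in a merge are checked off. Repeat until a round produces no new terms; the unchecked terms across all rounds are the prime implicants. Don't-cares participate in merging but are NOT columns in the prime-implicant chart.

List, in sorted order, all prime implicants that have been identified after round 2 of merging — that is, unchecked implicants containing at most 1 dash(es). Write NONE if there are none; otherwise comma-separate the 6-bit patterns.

-01101, -11100, 00-100, 001-10, 00110-, 010010, 1-0111, 100001, 11011-, 111-00

[col 0] 000100*, 001010*, 001100*, 001101*, 001110*, 010010, 011100*, 011110*, 100001, 100111*, 101101*, 110110*, 110111*, 111000*, 111100*
[col 1] -01101, -11100, 0-1100*, 0-1110*, 00-100, 001-10, 0011-0*, 00110-, 0111-0*, 1-0111, 11011-, 111-00
[col 2] 0-11-0
Prime implicants: -01101, -11100, 0-11-0, 00-100, 001-10, 00110-, 010010, 1-0111, 100001, 11011-, 111-00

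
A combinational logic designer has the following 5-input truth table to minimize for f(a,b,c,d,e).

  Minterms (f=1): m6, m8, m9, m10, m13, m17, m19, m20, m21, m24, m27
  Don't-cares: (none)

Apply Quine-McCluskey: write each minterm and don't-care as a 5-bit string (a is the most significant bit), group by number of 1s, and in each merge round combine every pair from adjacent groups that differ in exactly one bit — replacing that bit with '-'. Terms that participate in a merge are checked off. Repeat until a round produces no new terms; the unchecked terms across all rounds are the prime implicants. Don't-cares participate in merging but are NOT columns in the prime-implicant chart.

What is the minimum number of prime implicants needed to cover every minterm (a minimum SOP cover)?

size-2^0 implicants → 00110  01000(✓)  01001(✓)  01010(✓)  01101(✓)  10001(✓)  10011(✓)  10100(✓)  10101(✓)  11000(✓)  11011(✓)
size-2^1 implicants → -1000  01-01  010-0  0100-  1-011  10-01  100-1  1010-
Unchecked terms (primes): -1000, 00110, 01-01, 010-0, 0100-, 1-011, 10-01, 100-1, 1010-
Minterm coverage:
  m6 ⊆ 00110 [E]
  m8 ⊆ -1000,010-0,0100-
  m9 ⊆ 01-01,0100-
  m10 ⊆ 010-0 [E]
  m13 ⊆ 01-01 [E]
  m17 ⊆ 10-01,100-1
  m19 ⊆ 1-011,100-1
  m20 ⊆ 1010- [E]
  m21 ⊆ 10-01,1010-
  m24 ⊆ -1000 [E]
  m27 ⊆ 1-011 [E]
E = {-1000, 00110, 01-01, 010-0, 1-011, 1010-}
Petrick residual → 10-01
Cover = bc'd'e' + a'b'cde' + a'bd'e + a'bc'e' + ac'de + ab'd'e + ab'cd'  |cover|=7

7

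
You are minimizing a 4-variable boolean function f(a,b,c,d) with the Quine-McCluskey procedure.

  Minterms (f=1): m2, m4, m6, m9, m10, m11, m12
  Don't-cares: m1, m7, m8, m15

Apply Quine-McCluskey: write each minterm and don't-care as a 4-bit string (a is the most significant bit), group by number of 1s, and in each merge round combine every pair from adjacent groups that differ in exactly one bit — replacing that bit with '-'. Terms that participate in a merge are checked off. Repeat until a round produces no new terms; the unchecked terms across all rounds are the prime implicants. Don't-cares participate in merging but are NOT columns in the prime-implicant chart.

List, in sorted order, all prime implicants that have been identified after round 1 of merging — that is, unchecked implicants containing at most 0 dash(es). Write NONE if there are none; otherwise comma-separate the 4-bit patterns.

NONE

Round 0: 0001✓ 0010✓ 0100✓ 0110✓ 0111✓ 1000✓ 1001✓ 1010✓ 1011✓ 1100✓ 1111✓
Round 1: -001 -010 -100 -111 0-10 01-0 011- 1-00 1-11 10-0✓ 10-1✓ 100-✓ 101-✓
Round 2: 10--
PIs = {-001, -010, -100, -111, 0-10, 01-0, 011-, 1-00, 1-11, 10--}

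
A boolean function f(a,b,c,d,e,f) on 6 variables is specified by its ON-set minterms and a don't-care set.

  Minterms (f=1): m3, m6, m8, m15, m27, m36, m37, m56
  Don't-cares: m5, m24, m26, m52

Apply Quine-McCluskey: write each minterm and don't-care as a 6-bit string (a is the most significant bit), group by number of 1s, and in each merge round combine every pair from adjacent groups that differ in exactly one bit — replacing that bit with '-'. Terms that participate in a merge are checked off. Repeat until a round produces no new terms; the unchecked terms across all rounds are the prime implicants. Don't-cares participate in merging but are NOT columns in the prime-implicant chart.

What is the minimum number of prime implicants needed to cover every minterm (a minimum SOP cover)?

[col 0] 000011, 000101*, 000110, 001000*, 001111, 011000*, 011010*, 011011*, 100100*, 100101*, 110100*, 111000*
[col 1] -00101, -11000, 0-1000, 0110-0, 01101-, 1-0100, 10010-
Prime implicants: -00101, -11000, 0-1000, 000011, 000110, 001111, 0110-0, 01101-, 1-0100, 10010-
PI chart (minterm → PIs covering it):
  3 | 000011  (sole → essential)
  6 | 000110  (sole → essential)
  8 | 0-1000  (sole → essential)
  15 | 001111  (sole → essential)
  27 | 01101-  (sole → essential)
  36 | 1-0100,10010-
  37 | -00101,10010-
  56 | -11000  (sole → essential)
Essential prime implicants: -11000, 0-1000, 000011, 000110, 001111, 01101-
Petrick residual → 10010-
Minimum SOP uses 7 PIs: bcd'e'f' + a'cd'e'f' + a'b'c'd'ef + a'b'c'def' + a'b'cdef + a'bcd'e + ab'c'de'

7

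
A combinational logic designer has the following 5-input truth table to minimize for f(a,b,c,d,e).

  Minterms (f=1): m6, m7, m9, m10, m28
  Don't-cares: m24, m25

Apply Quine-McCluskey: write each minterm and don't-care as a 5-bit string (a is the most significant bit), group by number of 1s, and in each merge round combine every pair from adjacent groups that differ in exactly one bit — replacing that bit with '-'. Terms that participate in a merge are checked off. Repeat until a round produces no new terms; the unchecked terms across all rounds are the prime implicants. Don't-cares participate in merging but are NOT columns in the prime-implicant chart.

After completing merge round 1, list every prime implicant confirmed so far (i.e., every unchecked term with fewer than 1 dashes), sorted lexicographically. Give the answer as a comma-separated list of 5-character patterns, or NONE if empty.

01010

Round 0: 00110✓ 00111✓ 01001✓ 01010 11000✓ 11001✓ 11100✓
Round 1: -1001 0011- 11-00 1100-
PIs = {-1001, 0011-, 01010, 11-00, 1100-}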